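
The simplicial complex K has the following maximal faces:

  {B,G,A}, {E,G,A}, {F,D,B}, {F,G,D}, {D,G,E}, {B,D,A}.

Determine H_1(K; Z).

Fix the vertex order A < B < D < E < F < G and write every simplex with vertices in increasing order. Then dim K = 2 and the simplices of K are:

  0-simplices (6): A, B, D, E, F, G
  1-simplices (12): AB, AD, AE, AG, BD, BF, BG, DE, DF, DG, EG, FG
  2-simplices (6): ABD, ABG, AEG, BDF, DEG, DFG

giving chain groups C_0 ≅ Z^6, C_1 ≅ Z^12, C_2 ≅ Z^6.

The boundary map ∂_1: C_1 → C_0 is given by ∂[p,q] = [q] − [p].
As a 6×12 matrix over Z this has rank 5, with invariant factors (1,1,1,1,1).

The boundary map ∂_2: C_2 → C_1 maps a triangle to the signed sum of its edges. For instance
  ∂ABG = BG − AG + AB,
  ∂AEG = EG − AG + AE.
The resulting 12×6 matrix has rank 6, and its Smith normal form has invariant factors (1,1,1,1,1,1).

Reading off H_k = ker ∂_k / im ∂_{k+1}:

  H_1: rank ker ∂_1 − rank ∂_2 = (12 − 5) − 6 = 1, and the invariant factors of ∂_2 are all 1, so H_1 ≅ Z.

H_1 ≅ Z.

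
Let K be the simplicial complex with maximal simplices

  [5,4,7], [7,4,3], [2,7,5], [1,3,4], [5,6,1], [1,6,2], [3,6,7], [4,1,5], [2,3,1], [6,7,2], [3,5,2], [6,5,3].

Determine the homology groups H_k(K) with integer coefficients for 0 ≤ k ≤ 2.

Take the total order 1 < 2 < 3 < 4 < 5 < 6 < 7 on the vertex set. Then K (dimension 2) consists of the simplices:

  0-simplices (7): [1], [2], [3], [4], [5], [6], [7]
  1-simplices (18): [1,2], [1,3], [1,4], [1,5], [1,6], [2,3], [2,5], [2,6], [2,7], [3,4], [3,5], [3,6], [3,7], [4,5], [4,7], [5,6], [5,7], [6,7]
  2-simplices (12): [1,2,3], [1,2,6], [1,3,4], [1,4,5], [1,5,6], [2,3,5], [2,5,7], [2,6,7], [3,4,7], [3,5,6], [3,6,7], [4,5,7]

so the chain groups are C_0 ≅ Z^7, C_1 ≅ Z^18, C_2 ≅ Z^12.

The boundary map ∂_1: C_1 → C_0 maps an edge to its endpoints' difference, ∂[p,q] = q − p.
The 7×18 boundary matrix has rank 6 and Smith normal form diag(1,1,1,1,1,1).

Boundary ∂_2: C_2 → C_1 sends each 2-simplex [p,q,r] to [q,r] − [p,r] + [p,q]. For instance
  ∂[3,5,6] = [5,6] − [3,6] + [3,5],
  ∂[1,2,3] = [2,3] − [1,3] + [1,2].
The resulting 18×12 matrix has rank 12, and its Smith normal form has invariant factors (1,1,1,1,1,1,1,1,1,1,1,2).

Now H_k = ker ∂_k / im ∂_{k+1}, so:

  H_0: rank C_0 − rank ∂_1 = 7 − 6 = 1, and the invariant factors of ∂_1 are all 1, so H_0 = Z.
  H_1: rank ker ∂_1 − rank ∂_2 = (18 − 6) − 12 = 0, and ∂_2 has invariant factor 2 > 1, so H_1 = Z/2.
  H_2: rank ker ∂_2 − rank ∂_3 = (12 − 12) − 0 = 0, and there is no ∂_3, so H_2 = 0.

H_0 ≅ Z,  H_1 ≅ Z/2,  H_2 = 0.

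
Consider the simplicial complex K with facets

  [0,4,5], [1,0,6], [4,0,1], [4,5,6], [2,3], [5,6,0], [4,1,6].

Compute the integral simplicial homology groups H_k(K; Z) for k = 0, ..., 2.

We work with the vertex ordering 0 < 1 < 2 < 3 < 4 < 5 < 6. The simplices of K, each written with vertices in increasing order, are:

  0-simplices (7): [0], [1], [2], [3], [4], [5], [6]
  1-simplices (10): [0,1], [0,4], [0,5], [0,6], [1,4], [1,6], [2,3], [4,5], [4,6], [5,6]
  2-simplices (6): [0,1,4], [0,1,6], [0,4,5], [0,5,6], [1,4,6], [4,5,6]

Hence C_0 ≅ Z^7, C_1 ≅ Z^10, C_2 ≅ Z^6.

The boundary map ∂_1: C_1 → C_0 maps an edge to its endpoints' difference, ∂[p,q] = q − p. For instance
  ∂[0,5] = [5] − [0].
This gives a 7×10 integer matrix of rank 5; reducing to Smith normal form yields diagonal entries (1,1,1,1,1).

Boundary ∂_2: C_2 → C_1 maps a triangle to the signed sum of its edges. For instance
  ∂[4,5,6] = [5,6] − [4,6] + [4,5],
  ∂[1,4,6] = [4,6] − [1,6] + [1,4].
The 10×6 boundary matrix has rank 5 and Smith normal form diag(1,1,1,1,1).

Reading off H_k = ker ∂_k / im ∂_{k+1}:

  H_0: rank C_0 − rank ∂_1 = 7 − 5 = 2, and the invariant factors of ∂_1 are all 1, so H_0 = Z^2.
  H_1: rank ker ∂_1 − rank ∂_2 = (10 − 5) − 5 = 0, and the invariant factors of ∂_2 are all 1, so H_1 = 0.
  H_2: rank ker ∂_2 − rank ∂_3 = (6 − 5) − 0 = 1, and there is no ∂_3, so H_2 = Z.

As a check, the Euler characteristic is 7 − 10 + 6 = 3, which agrees with 2 − 0 + 1 = 3.
(K is a triangulation of the disjoint union of the 1-simplex and the 2-sphere S^2.)

H_0 ≅ Z^2,  H_1 = 0,  H_2 ≅ Z.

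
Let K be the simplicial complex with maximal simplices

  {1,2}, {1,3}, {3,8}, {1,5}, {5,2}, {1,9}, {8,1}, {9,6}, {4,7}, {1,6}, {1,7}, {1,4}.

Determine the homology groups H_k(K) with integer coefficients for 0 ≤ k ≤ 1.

H_0 ≅ Z,  H_1 ≅ Z^4.

Take the total order 1 < 2 < 3 < 4 < 5 < 6 < 7 < 8 < 9 on the vertex set. Then K (dimension 1) consists of the simplices:

  0-simplices (9): [1], [2], [3], [4], [5], [6], [7], [8], [9]
  1-simplices (12): [1,2], [1,3], [1,4], [1,5], [1,6], [1,7], [1,8], [1,9], [2,5], [3,8], [4,7], [6,9]

Hence C_0 ≅ Z^9, C_1 ≅ Z^12.

Boundary ∂_1: C_1 → C_0 is given by ∂[p,q] = [q] − [p]. For instance
  ∂[1,7] = [7] − [1].
As a 9×12 matrix over Z this has rank 8, with invariant factors (1,1,1,1,1,1,1,1).

From H_k ≅ ker(∂_k) / im(∂_{k+1}) we obtain:

  H_0: rank C_0 − rank ∂_1 = 9 − 8 = 1, and the invariant factors of ∂_1 are all 1, so H_0 ≅ Z.
  H_1: rank ker ∂_1 − rank ∂_2 = (12 − 8) − 0 = 4, and there is no ∂_2, so H_1 ≅ Z^4.

As a check, the Euler characteristic is 9 − 12 = -3, which agrees with 1 − 4 = -3.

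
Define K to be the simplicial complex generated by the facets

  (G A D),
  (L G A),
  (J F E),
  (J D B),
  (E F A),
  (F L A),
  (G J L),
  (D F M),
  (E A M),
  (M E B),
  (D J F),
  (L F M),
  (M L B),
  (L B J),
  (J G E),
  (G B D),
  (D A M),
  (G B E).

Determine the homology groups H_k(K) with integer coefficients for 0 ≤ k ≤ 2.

Take the total order A < B < D < E < F < G < J < L < M on the vertex set. Then K (dimension 2) consists of the simplices:

  0-simplices (9): A, B, D, E, F, G, J, L, M
  1-simplices (27): AD, AE, AF, AG, AL, AM, BD, BE, BG, BJ, BL, BM, DF, DG, DJ, DM, EF, EG, EJ, EM, FJ, FL, FM, GJ, GL, JL, LM
  2-simplices (18): ADG, ADM, AEF, AEM, AFL, AGL, BDG, BDJ, BEG, BEM, BJL, BLM, DFJ, DFM, EFJ, EGJ, FLM, GJL

Hence C_0 ≅ Z^9, C_1 ≅ Z^27, C_2 ≅ Z^18.

The boundary map ∂_1: C_1 → C_0 sends each edge [p,q] (with p < q) to q − p.
The resulting 9×27 matrix has rank 8, and its Smith normal form has invariant factors (1,1,1,1,1,1,1,1).

The boundary map ∂_2: C_2 → C_1 maps a triangle to the signed sum of its edges. For instance
  ∂DFM = FM − DM + DF,
  ∂AFL = FL − AL + AF.
The resulting 27×18 matrix has rank 18, and its Smith normal form has invariant factors (1,1,1,1,1,1,1,1,1,1,1,1,1,1,1,1,1,2).

Computing H_k = (kernel of ∂_k) / (image of ∂_{k+1}):

  H_0: rank C_0 − rank ∂_1 = 9 − 8 = 1, and the invariant factors of ∂_1 are all 1, so H_0 = Z.
  H_1: rank ker ∂_1 − rank ∂_2 = (27 − 8) − 18 = 1, and ∂_2 has invariant factor 2 > 1, so H_1 = Z ⊕ Z/2.
  H_2: rank ker ∂_2 − rank ∂_3 = (18 − 18) − 0 = 0, and there is no ∂_3, so H_2 = 0.

(K is a triangulation of the Klein bottle.)

H_0 = Z,  H_1 = Z ⊕ Z/2,  H_2 = 0.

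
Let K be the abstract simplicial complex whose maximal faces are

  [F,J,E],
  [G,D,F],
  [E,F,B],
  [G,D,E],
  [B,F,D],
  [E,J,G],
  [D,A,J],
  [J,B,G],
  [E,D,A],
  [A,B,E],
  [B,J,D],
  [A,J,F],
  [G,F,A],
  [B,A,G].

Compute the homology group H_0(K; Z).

H_0 ≅ Z.

Fix the vertex order A < B < D < E < F < G < J and write every simplex with vertices in increasing order. Then dim K = 2 and the simplices of K are:

  0-simplices (7): A, B, D, E, F, G, J
  1-simplices (21): AB, AD, AE, AF, AG, AJ, BD, BE, BF, BG, BJ, DE, DF, DG, DJ, EF, EG, EJ, FG, FJ, GJ
  2-simplices (14): ABE, ABG, ADE, ADJ, AFG, AFJ, BDF, BDJ, BEF, BGJ, DEG, DFG, EFJ, EGJ

giving chain groups C_0 ≅ Z^7, C_1 ≅ Z^21, C_2 ≅ Z^14.

∂_1: C_1 → C_0 maps an edge to its endpoints' difference, ∂[p,q] = q − p. For instance
  ∂BJ = J − B.
This gives a 7×21 integer matrix of rank 6; reducing to Smith normal form yields diagonal entries (1,1,1,1,1,1).

The boundary map ∂_2: C_2 → C_1 sends each 2-simplex [p,q,r] to [q,r] − [p,r] + [p,q]. For instance
  ∂AFG = FG − AG + AF,
  ∂ABE = BE − AE + AB.
The resulting 21×14 matrix has rank 13, and its Smith normal form has invariant factors (1,1,1,1,1,1,1,1,1,1,1,1,1).

From H_k ≅ ker(∂_k) / im(∂_{k+1}) we obtain:

  H_0: rank C_0 − rank ∂_1 = 7 − 6 = 1, and the invariant factors of ∂_1 are all 1, so H_0 ≅ Z.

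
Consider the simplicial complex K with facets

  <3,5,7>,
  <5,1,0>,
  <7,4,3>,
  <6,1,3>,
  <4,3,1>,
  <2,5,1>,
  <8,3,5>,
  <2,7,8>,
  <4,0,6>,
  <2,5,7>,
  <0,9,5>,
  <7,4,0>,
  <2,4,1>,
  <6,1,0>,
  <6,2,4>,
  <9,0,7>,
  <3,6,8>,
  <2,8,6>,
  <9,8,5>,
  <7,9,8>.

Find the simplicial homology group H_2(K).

Fix the vertex order 0 < 1 < 2 < 3 < 4 < 5 < 6 < 7 < 8 < 9 and write every simplex with vertices in increasing order. Then dim K = 2 and the simplices of K are:

  0-simplices (10): [0], [1], [2], [3], [4], [5], [6], [7], [8], [9]
  1-simplices (30): (30 of them)
  2-simplices (20): (20 of them)

so the chain groups are C_0 ≅ Z^10, C_1 ≅ Z^30, C_2 ≅ Z^20.

Boundary ∂_1: C_1 → C_0 sends each edge [p,q] (with p < q) to q − p. For instance
  ∂[0,7] = [7] − [0].
The resulting 10×30 matrix has rank 9, and its Smith normal form has invariant factors (1,1,1,1,1,1,1,1,1).

The boundary map ∂_2: C_2 → C_1 maps a triangle to the signed sum of its edges. For instance
  ∂[1,2,5] = [2,5] − [1,5] + [1,2],
  ∂[0,4,7] = [4,7] − [0,7] + [0,4].
This gives a 30×20 integer matrix of rank 20; reducing to Smith normal form yields diagonal entries (1,1,1,1,1,1,1,1,1,1,1,1,1,1,1,1,1,1,1,2).

Now H_k = ker ∂_k / im ∂_{k+1}, so:

  H_2: rank ker ∂_2 − rank ∂_3 = (20 − 20) − 0 = 0, and there is no ∂_3, so H_2 = 0.

(K is a triangulation of the Klein bottle.)

H_2 ≅ 0.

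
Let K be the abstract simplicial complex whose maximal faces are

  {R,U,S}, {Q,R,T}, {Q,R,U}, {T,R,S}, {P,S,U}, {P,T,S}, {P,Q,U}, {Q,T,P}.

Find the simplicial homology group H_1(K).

Take the total order P < Q < R < S < T < U on the vertex set. Then K (dimension 2) consists of the simplices:

  0-simplices (6): P, Q, R, S, T, U
  1-simplices (12): PQ, PS, PT, PU, QR, QT, QU, RS, RT, RU, ST, SU
  2-simplices (8): PQT, PQU, PST, PSU, QRT, QRU, RST, RSU

so the chain groups are C_0 ≅ Z^6, C_1 ≅ Z^12, C_2 ≅ Z^8.

Boundary ∂_1: C_1 → C_0 sends each edge [p,q] (with p < q) to q − p.
The resulting 6×12 matrix has rank 5, and its Smith normal form has invariant factors (1,1,1,1,1).

Boundary ∂_2: C_2 → C_1 sends each 2-simplex [p,q,r] to [q,r] − [p,r] + [p,q]. For instance
  ∂PST = ST − PT + PS,
  ∂PQU = QU − PU + PQ.
This gives a 12×8 integer matrix of rank 7; reducing to Smith normal form yields diagonal entries (1,1,1,1,1,1,1).

Computing H_k = (kernel of ∂_k) / (image of ∂_{k+1}):

  H_1: rank ker ∂_1 − rank ∂_2 = (12 − 5) − 7 = 0, and the invariant factors of ∂_2 are all 1, so H_1 = 0.

H_1 ≅ 0.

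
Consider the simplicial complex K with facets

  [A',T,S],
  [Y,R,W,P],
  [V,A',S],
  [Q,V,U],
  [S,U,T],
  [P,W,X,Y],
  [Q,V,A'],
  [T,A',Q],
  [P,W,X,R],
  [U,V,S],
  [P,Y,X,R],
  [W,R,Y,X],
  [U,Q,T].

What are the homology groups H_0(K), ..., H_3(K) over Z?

H_0 ≅ Z^2,  H_1 = 0,  H_2 ≅ Z,  H_3 ≅ Z.

Fix the vertex order P < Q < R < S < T < U < V < W < X < Y < A' and write every simplex with vertices in increasing order. Then dim K = 3 and the simplices of K are:

  0-simplices (11): [P], [Q], [R], [S], [T], [U], [V], [W], [X], [Y], [A']
  1-simplices (22): [P,R], [P,W], [P,X], [P,Y], [Q,T], [Q,U], [Q,V], [Q,A'], [R,W], [R,X], [R,Y], [S,T], [S,U], [S,V], [S,A'], [T,U], [T,A'], [U,V], [V,A'], [W,X], [W,Y], [X,Y]
  2-simplices (18): (18 of them)
  3-simplices (5): [P,R,W,X], [P,R,W,Y], [P,R,X,Y], [P,W,X,Y], [R,W,X,Y]

so the chain groups are C_0 ≅ Z^11, C_1 ≅ Z^22, C_2 ≅ Z^18, C_3 ≅ Z^5.

Boundary ∂_1: C_1 → C_0 is given by ∂[p,q] = [q] − [p]. For instance
  ∂[P,W] = [W] − [P].
This gives a 11×22 integer matrix of rank 9; reducing to Smith normal form yields diagonal entries (1,1,1,1,1,1,1,1,1).

Boundary ∂_2: C_2 → C_1 sends each 2-simplex [p,q,r] to [q,r] − [p,r] + [p,q]. For instance
  ∂[S,T,U] = [T,U] − [S,U] + [S,T],
  ∂[Q,V,A'] = [V,A'] − [Q,A'] + [Q,V].
The resulting 22×18 matrix has rank 13, and its Smith normal form has invariant factors (1,1,1,1,1,1,1,1,1,1,1,1,1).

Boundary ∂_3: C_3 → C_2 sends each 3-simplex σ to the alternating sum Σ_i (−1)^i (σ with its i-th vertex removed). For instance
  ∂[P,R,W,Y] = [R,W,Y] − [P,W,Y] + [P,R,Y] − [P,R,W],
  ∂[R,W,X,Y] = [W,X,Y] − [R,X,Y] + [R,W,Y] − [R,W,X].
As a 18×5 matrix over Z this has rank 4, with invariant factors (1,1,1,1).

From H_k ≅ ker(∂_k) / im(∂_{k+1}) we obtain:

  H_0: rank C_0 − rank ∂_1 = 11 − 9 = 2, and the invariant factors of ∂_1 are all 1, so H_0 = Z^2.
  H_1: rank ker ∂_1 − rank ∂_2 = (22 − 9) − 13 = 0, and the invariant factors of ∂_2 are all 1, so H_1 = 0.
  H_2: rank ker ∂_2 − rank ∂_3 = (18 − 13) − 4 = 1, and the invariant factors of ∂_3 are all 1, so H_2 = Z.
  H_3: rank ker ∂_3 − rank ∂_4 = (5 − 4) − 0 = 1, and there is no ∂_4, so H_3 = Z.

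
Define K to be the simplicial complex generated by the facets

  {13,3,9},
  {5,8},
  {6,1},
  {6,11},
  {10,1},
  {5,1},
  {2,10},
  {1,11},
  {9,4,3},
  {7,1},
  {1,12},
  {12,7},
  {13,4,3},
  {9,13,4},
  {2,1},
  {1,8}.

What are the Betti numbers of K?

Take the total order 1 < 2 < 3 < 4 < 5 < 6 < 7 < 8 < 9 < 10 < 11 < 12 < 13 on the vertex set. Then K (dimension 2) consists of the simplices:

  0-simplices (13): [1], [2], [3], [4], [5], [6], [7], [8], [9], [10], [11], [12], [13]
  1-simplices (18): [1,2], [1,5], [1,6], [1,7], [1,8], [1,10], [1,11], [1,12], [2,10], [3,4], [3,9], [3,13], [4,9], [4,13], [5,8], [6,11], [7,12], [9,13]
  2-simplices (4): [3,4,9], [3,4,13], [3,9,13], [4,9,13]

so the chain groups are C_0 ≅ Z^13, C_1 ≅ Z^18, C_2 ≅ Z^4.

Boundary ∂_1: C_1 → C_0 maps an edge to its endpoints' difference, ∂[p,q] = q − p. For instance
  ∂[1,11] = [11] − [1].
The resulting 13×18 matrix has rank 11, and its Smith normal form has invariant factors (1,1,1,1,1,1,1,1,1,1,1).

The boundary map ∂_2: C_2 → C_1 acts by ∂[p,q,r] = [q,r] − [p,r] + [p,q]. For instance
  ∂[3,4,9] = [4,9] − [3,9] + [3,4],
  ∂[3,9,13] = [9,13] − [3,13] + [3,9].
As a 18×4 matrix over Z this has rank 3, with invariant factors (1,1,1).

Reading off H_k = ker ∂_k / im ∂_{k+1}:

  H_0: rank C_0 − rank ∂_1 = 13 − 11 = 2, and the invariant factors of ∂_1 are all 1, so H_0 = Z^2.
  H_1: rank ker ∂_1 − rank ∂_2 = (18 − 11) − 3 = 4, and the invariant factors of ∂_2 are all 1, so H_1 = Z^4.
  H_2: rank ker ∂_2 − rank ∂_3 = (4 − 3) − 0 = 1, and there is no ∂_3, so H_2 = Z.

(K is a triangulation of the disjoint union of a wedge of 4 circles and the 2-sphere S^2.)

Hence the Betti numbers are b_0 = 2, b_1 = 4, b_2 = 1.

b_0 = 2, b_1 = 4, b_2 = 1.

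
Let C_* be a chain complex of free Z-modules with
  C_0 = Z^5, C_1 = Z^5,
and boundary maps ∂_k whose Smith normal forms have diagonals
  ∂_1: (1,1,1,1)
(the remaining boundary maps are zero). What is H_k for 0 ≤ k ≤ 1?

H_0: b_0 = 5 − 0 − 4 = 1; torsion from ∂_1 factors > 1: none. So H_0 = Z.
H_1: b_1 = 5 − 4 − 0 = 1; torsion from ∂_2 factors > 1: none. So H_1 = Z.

H_0 = Z,  H_1 = Z.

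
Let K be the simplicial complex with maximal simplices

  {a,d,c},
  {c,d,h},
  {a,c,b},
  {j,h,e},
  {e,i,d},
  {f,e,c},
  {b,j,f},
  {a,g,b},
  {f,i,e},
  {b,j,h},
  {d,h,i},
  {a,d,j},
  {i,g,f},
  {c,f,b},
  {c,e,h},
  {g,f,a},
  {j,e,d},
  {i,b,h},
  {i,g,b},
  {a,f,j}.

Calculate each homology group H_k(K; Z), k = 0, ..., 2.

Order the vertices as a < b < c < d < e < f < g < h < i < j. Listing each simplex with vertices in this order, K has dimension 2 with simplices:

  0-simplices (10): a, b, c, d, e, f, g, h, i, j
  1-simplices (30): ab, ac, ad, af, ag, aj, bc, bf, bg, bh, bi, bj, cd, ce, cf, ch, de, dh, di, dj, ef, eh, ei, ej, fg, fi, fj, gi, hi, hj
  2-simplices (20): abc, abg, acd, adj, afg, afj, bcf, bfj, bgi, bhi, bhj, cdh, cef, ceh, dei, dej, dhi, efi, ehj, fgi

giving chain groups C_0 ≅ Z^10, C_1 ≅ Z^30, C_2 ≅ Z^20.

The boundary map ∂_1: C_1 → C_0 maps an edge to its endpoints' difference, ∂[p,q] = q − p. For instance
  ∂bc = c − b.
The 10×30 boundary matrix has rank 9 and Smith normal form diag(1,1,1,1,1,1,1,1,1).

The boundary map ∂_2: C_2 → C_1 maps a triangle to the signed sum of its edges. For instance
  ∂cdh = dh − ch + cd,
  ∂afg = fg − ag + af.
The 30×20 boundary matrix has rank 20 and Smith normal form diag(1,1,1,1,1,1,1,1,1,1,1,1,1,1,1,1,1,1,1,2).

Now H_k = ker ∂_k / im ∂_{k+1}, so:

  H_0: rank C_0 − rank ∂_1 = 10 − 9 = 1, and the invariant factors of ∂_1 are all 1, so H_0 ≅ Z.
  H_1: rank ker ∂_1 − rank ∂_2 = (30 − 9) − 20 = 1, and ∂_2 has invariant factor 2 > 1, so H_1 ≅ Z ⊕ Z/2Z.
  H_2: rank ker ∂_2 − rank ∂_3 = (20 − 20) − 0 = 0, and there is no ∂_3, so H_2 ≅ 0.

(K is a triangulation of the Klein bottle.)

H_0 = Z,  H_1 = Z ⊕ Z/2Z,  H_2 = 0.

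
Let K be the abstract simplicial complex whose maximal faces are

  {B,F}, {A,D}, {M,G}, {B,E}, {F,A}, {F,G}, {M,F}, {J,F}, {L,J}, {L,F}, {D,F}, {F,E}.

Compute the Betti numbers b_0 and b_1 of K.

b_0 = 1, b_1 = 4.

Fix the vertex order A < B < D < E < F < G < J < L < M and write every simplex with vertices in increasing order. Then dim K = 1 and the simplices of K are:

  0-simplices (9): A, B, D, E, F, G, J, L, M
  1-simplices (12): AD, AF, BE, BF, DF, EF, FG, FJ, FL, FM, GM, JL

giving chain groups C_0 ≅ Z^9, C_1 ≅ Z^12.

Boundary ∂_1: C_1 → C_0 is given by ∂[p,q] = [q] − [p].
This gives a 9×12 integer matrix of rank 8; reducing to Smith normal form yields diagonal entries (1,1,1,1,1,1,1,1).

Computing H_k = (kernel of ∂_k) / (image of ∂_{k+1}):

  H_0: rank C_0 − rank ∂_1 = 9 − 8 = 1, and the invariant factors of ∂_1 are all 1, so H_0 = Z.
  H_1: rank ker ∂_1 − rank ∂_2 = (12 − 8) − 0 = 4, and there is no ∂_2, so H_1 = Z^4.

As a check, the Euler characteristic is 9 − 12 = -3, which agrees with 1 − 4 = -3.

Hence the Betti numbers are b_0 = 1, b_1 = 4.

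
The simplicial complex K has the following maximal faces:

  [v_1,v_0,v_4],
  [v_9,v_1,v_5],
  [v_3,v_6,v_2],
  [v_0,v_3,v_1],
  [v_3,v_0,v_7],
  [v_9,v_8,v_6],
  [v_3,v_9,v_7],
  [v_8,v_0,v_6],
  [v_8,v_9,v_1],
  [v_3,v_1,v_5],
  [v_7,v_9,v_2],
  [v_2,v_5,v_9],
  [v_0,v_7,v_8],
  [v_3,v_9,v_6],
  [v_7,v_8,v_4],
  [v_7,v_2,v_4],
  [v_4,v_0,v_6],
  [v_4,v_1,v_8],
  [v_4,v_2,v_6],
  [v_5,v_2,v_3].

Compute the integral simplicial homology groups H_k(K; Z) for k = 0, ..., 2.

We work with the vertex ordering v_0 < v_1 < v_2 < v_3 < v_4 < v_5 < v_6 < v_7 < v_8 < v_9. The simplices of K, each written with vertices in increasing order, are:

  0-simplices (10): [v_0], [v_1], [v_2], [v_3], [v_4], [v_5], [v_6], [v_7], [v_8], [v_9]
  1-simplices (30): (30 of them)
  2-simplices (20): (20 of them)

giving chain groups C_0 ≅ Z^10, C_1 ≅ Z^30, C_2 ≅ Z^20.

The boundary map ∂_1: C_1 → C_0 maps an edge to its endpoints' difference, ∂[p,q] = q − p.
The resulting 10×30 matrix has rank 9, and its Smith normal form has invariant factors (1,1,1,1,1,1,1,1,1).

The boundary map ∂_2: C_2 → C_1 maps a triangle to the signed sum of its edges. For instance
  ∂[v_1,v_3,v_5] = [v_3,v_5] − [v_1,v_5] + [v_1,v_3],
  ∂[v_2,v_4,v_7] = [v_4,v_7] − [v_2,v_7] + [v_2,v_4].
As a 30×20 matrix over Z this has rank 20, with invariant factors (1,1,1,1,1,1,1,1,1,1,1,1,1,1,1,1,1,1,1,2).

Reading off H_k = ker ∂_k / im ∂_{k+1}:

  H_0: rank C_0 − rank ∂_1 = 10 − 9 = 1, and the invariant factors of ∂_1 are all 1, so H_0 = Z.
  H_1: rank ker ∂_1 − rank ∂_2 = (30 − 9) − 20 = 1, and ∂_2 has invariant factor 2 > 1, so H_1 = Z ⊕ Z/2Z.
  H_2: rank ker ∂_2 − rank ∂_3 = (20 − 20) − 0 = 0, and there is no ∂_3, so H_2 = 0.

H_0 ≅ Z,  H_1 ≅ Z ⊕ Z/2Z,  H_2 = 0.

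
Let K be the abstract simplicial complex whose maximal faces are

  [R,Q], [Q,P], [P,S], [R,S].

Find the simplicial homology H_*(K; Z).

H_0 ≅ Z,  H_1 ≅ Z.

We work with the vertex ordering P < Q < R < S. The simplices of K, each written with vertices in increasing order, are:

  0-simplices (4): P, Q, R, S
  1-simplices (4): PQ, PS, QR, RS

so the chain groups are C_0 ≅ Z^4, C_1 ≅ Z^4.

∂_1: C_1 → C_0 maps an edge to its endpoints' difference, ∂[p,q] = q − p.
This gives a 4×4 integer matrix of rank 3; reducing to Smith normal form yields diagonal entries (1,1,1).

Now H_k = ker ∂_k / im ∂_{k+1}, so:

  H_0: rank C_0 − rank ∂_1 = 4 − 3 = 1, and the invariant factors of ∂_1 are all 1, so H_0 ≅ Z.
  H_1: rank ker ∂_1 − rank ∂_2 = (4 − 3) − 0 = 1, and there is no ∂_2, so H_1 ≅ Z.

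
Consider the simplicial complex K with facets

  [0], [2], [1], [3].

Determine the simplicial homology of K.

H_0 ≅ Z^4.

Order the vertices as 0 < 1 < 2 < 3. Listing each simplex with vertices in this order, K has dimension 0 with simplices:

  0-simplices (4): [0], [1], [2], [3]

Hence C_0 ≅ Z^4.

Computing H_k = (kernel of ∂_k) / (image of ∂_{k+1}):

  H_0: rank C_0 − rank ∂_1 = 4 − 0 = 4, and there is no ∂_1, so H_0 = Z^4.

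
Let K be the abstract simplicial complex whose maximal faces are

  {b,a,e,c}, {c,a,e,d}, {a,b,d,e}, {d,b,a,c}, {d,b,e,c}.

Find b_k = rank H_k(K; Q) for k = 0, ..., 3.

Order the vertices as a < b < c < d < e. Listing each simplex with vertices in this order, K has dimension 3 with simplices:

  0-simplices (5): a, b, c, d, e
  1-simplices (10): ab, ac, ad, ae, bc, bd, be, cd, ce, de
  2-simplices (10): abc, abd, abe, acd, ace, ade, bcd, bce, bde, cde
  3-simplices (5): abcd, abce, abde, acde, bcde

giving chain groups C_0 ≅ Z^5, C_1 ≅ Z^10, C_2 ≅ Z^10, C_3 ≅ Z^5.

Boundary ∂_1: C_1 → C_0 is given by ∂[p,q] = [q] − [p]. For instance
  ∂de = e − d.
As a 5×10 matrix over Z this has rank 4, with invariant factors (1,1,1,1).

Boundary ∂_2: C_2 → C_1 acts by ∂[p,q,r] = [q,r] − [p,r] + [p,q]. For instance
  ∂ace = ce − ae + ac,
  ∂bde = de − be + bd.
This gives a 10×10 integer matrix of rank 6; reducing to Smith normal form yields diagonal entries (1,1,1,1,1,1).

Boundary ∂_3: C_3 → C_2 sends each 3-simplex σ to the alternating sum Σ_i (−1)^i (σ with its i-th vertex removed). For instance
  ∂bcde = cde − bde + bce − bcd,
  ∂acde = cde − ade + ace − acd.
As a 10×5 matrix over Z this has rank 4, with invariant factors (1,1,1,1).

From H_k ≅ ker(∂_k) / im(∂_{k+1}) we obtain:

  H_0: rank C_0 − rank ∂_1 = 5 − 4 = 1, and the invariant factors of ∂_1 are all 1, so H_0 = Z.
  H_1: rank ker ∂_1 − rank ∂_2 = (10 − 4) − 6 = 0, and the invariant factors of ∂_2 are all 1, so H_1 = 0.
  H_2: rank ker ∂_2 − rank ∂_3 = (10 − 6) − 4 = 0, and the invariant factors of ∂_3 are all 1, so H_2 = 0.
  H_3: rank ker ∂_3 − rank ∂_4 = (5 − 4) − 0 = 1, and there is no ∂_4, so H_3 = Z.

Hence the Betti numbers are b_0 = 1, b_1 = 0, b_2 = 0, b_3 = 1.

b_0 = 1, b_1 = 0, b_2 = 0, b_3 = 1.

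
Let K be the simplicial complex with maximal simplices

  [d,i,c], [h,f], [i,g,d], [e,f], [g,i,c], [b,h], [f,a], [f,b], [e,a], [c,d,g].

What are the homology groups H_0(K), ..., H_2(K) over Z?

Fix the vertex order a < b < c < d < e < f < g < h < i and write every simplex with vertices in increasing order. Then dim K = 2 and the simplices of K are:

  0-simplices (9): a, b, c, d, e, f, g, h, i
  1-simplices (12): ae, af, bf, bh, cd, cg, ci, dg, di, ef, fh, gi
  2-simplices (4): cdg, cdi, cgi, dgi

so the chain groups are C_0 ≅ Z^9, C_1 ≅ Z^12, C_2 ≅ Z^4.

Boundary ∂_1: C_1 → C_0 is given by ∂[p,q] = [q] − [p]. For instance
  ∂ae = e − a.
As a 9×12 matrix over Z this has rank 7, with invariant factors (1,1,1,1,1,1,1).

The boundary map ∂_2: C_2 → C_1 maps a triangle to the signed sum of its edges. For instance
  ∂dgi = gi − di + dg,
  ∂cdi = di − ci + cd.
As a 12×4 matrix over Z this has rank 3, with invariant factors (1,1,1).

From H_k ≅ ker(∂_k) / im(∂_{k+1}) we obtain:

  H_0: rank C_0 − rank ∂_1 = 9 − 7 = 2, and the invariant factors of ∂_1 are all 1, so H_0 = Z^2.
  H_1: rank ker ∂_1 − rank ∂_2 = (12 − 7) − 3 = 2, and the invariant factors of ∂_2 are all 1, so H_1 = Z^2.
  H_2: rank ker ∂_2 − rank ∂_3 = (4 − 3) − 0 = 1, and there is no ∂_3, so H_2 = Z.

As a check, the Euler characteristic is 9 − 12 + 4 = 1, which agrees with 2 − 2 + 1 = 1.

H_0 = Z^2,  H_1 = Z^2,  H_2 = Z.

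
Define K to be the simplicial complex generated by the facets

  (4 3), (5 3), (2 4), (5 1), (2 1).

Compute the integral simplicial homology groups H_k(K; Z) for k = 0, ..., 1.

H_0 ≅ Z,  H_1 ≅ Z.

K has 5 vertices, 5 edges.
rank ∂_0 = 0, rank ∂_1 = 4 ⇒ b_0 = 5 − 0 − 4 = 1; all invariant factors of ∂_1 are 1 so no torsion. So H_0 = Z.
rank ∂_1 = 4, rank ∂_2 = 0 ⇒ b_1 = 5 − 4 − 0 = 1. So H_1 = Z.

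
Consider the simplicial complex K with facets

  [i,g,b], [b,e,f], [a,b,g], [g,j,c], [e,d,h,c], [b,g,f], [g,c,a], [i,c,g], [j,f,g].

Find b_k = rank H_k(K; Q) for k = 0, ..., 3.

Order the vertices as a < b < c < d < e < f < g < h < i < j. Listing each simplex with vertices in this order, K has dimension 3 with simplices:

  0-simplices (10): a, b, c, d, e, f, g, h, i, j
  1-simplices (21): ab, ac, ag, be, bf, bg, bi, cd, ce, cg, ch, ci, cj, de, dh, ef, eh, fg, fj, gi, gj
  2-simplices (12): abg, acg, bef, bfg, bgi, cde, cdh, ceh, cgi, cgj, deh, fgj
  3-simplices (1): cdeh

so the chain groups are C_0 ≅ Z^10, C_1 ≅ Z^21, C_2 ≅ Z^12, C_3 ≅ Z^1.

Boundary ∂_1: C_1 → C_0 maps an edge to its endpoints' difference, ∂[p,q] = q − p.
The resulting 10×21 matrix has rank 9, and its Smith normal form has invariant factors (1,1,1,1,1,1,1,1,1).

Boundary ∂_2: C_2 → C_1 sends each 2-simplex [p,q,r] to [q,r] − [p,r] + [p,q]. For instance
  ∂ceh = eh − ch + ce,
  ∂cde = de − ce + cd.
The resulting 21×12 matrix has rank 11, and its Smith normal form has invariant factors (1,1,1,1,1,1,1,1,1,1,1).

Boundary ∂_3: C_3 → C_2 sends each 3-simplex σ to the alternating sum Σ_i (−1)^i (σ with its i-th vertex removed). For instance
  ∂cdeh = deh − ceh + cdh − cde.
The resulting 12×1 matrix has rank 1, and its Smith normal form has invariant factors (1).

Reading off H_k = ker ∂_k / im ∂_{k+1}:

  H_0: rank C_0 − rank ∂_1 = 10 − 9 = 1, and the invariant factors of ∂_1 are all 1, so H_0 = Z.
  H_1: rank ker ∂_1 − rank ∂_2 = (21 − 9) − 11 = 1, and the invariant factors of ∂_2 are all 1, so H_1 = Z.
  H_2: rank ker ∂_2 − rank ∂_3 = (12 − 11) − 1 = 0, and the invariant factors of ∂_3 are all 1, so H_2 = 0.
  H_3: rank ker ∂_3 − rank ∂_4 = (1 − 1) − 0 = 0, and there is no ∂_4, so H_3 = 0.

As a check, the Euler characteristic is 10 − 21 + 12 − 1 = 0, which agrees with 1 − 1 + 0 − 0 = 0.

Hence the Betti numbers are b_0 = 1, b_1 = 1, b_2 = 0, b_3 = 0.

b_0 = 1, b_1 = 1, b_2 = 0, b_3 = 0.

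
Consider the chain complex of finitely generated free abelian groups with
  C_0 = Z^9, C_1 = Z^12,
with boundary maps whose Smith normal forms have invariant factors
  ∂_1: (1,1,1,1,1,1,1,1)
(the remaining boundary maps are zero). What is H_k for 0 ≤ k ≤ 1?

H_0 ≅ Z,  H_1 ≅ Z^4.

H_0: b_0 = 9 − 0 − 8 = 1; torsion from ∂_1 factors > 1: none. So H_0 ≅ Z.
H_1: b_1 = 12 − 8 − 0 = 4; torsion from ∂_2 factors > 1: none. So H_1 ≅ Z^4.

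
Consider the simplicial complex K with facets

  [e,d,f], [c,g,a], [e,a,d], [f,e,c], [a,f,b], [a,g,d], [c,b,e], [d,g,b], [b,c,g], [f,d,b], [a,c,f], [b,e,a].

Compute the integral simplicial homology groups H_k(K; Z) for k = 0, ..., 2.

Order the vertices as a < b < c < d < e < f < g. Listing each simplex with vertices in this order, K has dimension 2 with simplices:

  0-simplices (7): a, b, c, d, e, f, g
  1-simplices (18): ab, ac, ad, ae, af, ag, bc, bd, be, bf, bg, ce, cf, cg, de, df, dg, ef
  2-simplices (12): abe, abf, acf, acg, ade, adg, bce, bcg, bdf, bdg, cef, def

giving chain groups C_0 ≅ Z^7, C_1 ≅ Z^18, C_2 ≅ Z^12.

The boundary map ∂_1: C_1 → C_0 sends each edge [p,q] (with p < q) to q − p.
This gives a 7×18 integer matrix of rank 6; reducing to Smith normal form yields diagonal entries (1,1,1,1,1,1).

∂_2: C_2 → C_1 maps a triangle to the signed sum of its edges. For instance
  ∂adg = dg − ag + ad,
  ∂bcg = cg − bg + bc.
This gives a 18×12 integer matrix of rank 12; reducing to Smith normal form yields diagonal entries (1,1,1,1,1,1,1,1,1,1,1,2).

Now H_k = ker ∂_k / im ∂_{k+1}, so:

  H_0: rank C_0 − rank ∂_1 = 7 − 6 = 1, and the invariant factors of ∂_1 are all 1, so H_0 ≅ Z.
  H_1: rank ker ∂_1 − rank ∂_2 = (18 − 6) − 12 = 0, and ∂_2 has invariant factor 2 > 1, so H_1 ≅ Z/2.
  H_2: rank ker ∂_2 − rank ∂_3 = (12 − 12) − 0 = 0, and there is no ∂_3, so H_2 ≅ 0.

H_0 ≅ Z,  H_1 ≅ Z/2,  H_2 = 0.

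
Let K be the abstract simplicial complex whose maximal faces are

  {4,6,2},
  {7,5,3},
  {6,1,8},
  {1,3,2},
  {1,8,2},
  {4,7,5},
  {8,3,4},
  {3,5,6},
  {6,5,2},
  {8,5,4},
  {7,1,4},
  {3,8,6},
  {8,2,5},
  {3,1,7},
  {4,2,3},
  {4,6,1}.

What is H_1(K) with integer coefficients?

Take the total order 1 < 2 < 3 < 4 < 5 < 6 < 7 < 8 on the vertex set. Then K (dimension 2) consists of the simplices:

  0-simplices (8): [1], [2], [3], [4], [5], [6], [7], [8]
  1-simplices (24): (24 of them)
  2-simplices (16): [1,2,3], [1,2,8], [1,3,7], [1,4,6], [1,4,7], [1,6,8], [2,3,4], [2,4,6], [2,5,6], [2,5,8], [3,4,8], [3,5,6], [3,5,7], [3,6,8], [4,5,7], [4,5,8]

Hence C_0 ≅ Z^8, C_1 ≅ Z^24, C_2 ≅ Z^16.

Boundary ∂_1: C_1 → C_0 is given by ∂[p,q] = [q] − [p].
As a 8×24 matrix over Z this has rank 7, with invariant factors (1,1,1,1,1,1,1).

The boundary map ∂_2: C_2 → C_1 maps a triangle to the signed sum of its edges. For instance
  ∂[4,5,7] = [5,7] − [4,7] + [4,5],
  ∂[3,5,7] = [5,7] − [3,7] + [3,5].
The 24×16 boundary matrix has rank 15 and Smith normal form diag(1,1,1,1,1,1,1,1,1,1,1,1,1,1,1).

Computing H_k = (kernel of ∂_k) / (image of ∂_{k+1}):

  H_1: rank ker ∂_1 − rank ∂_2 = (24 − 7) − 15 = 2, and the invariant factors of ∂_2 are all 1, so H_1 ≅ Z^2.

H_1 = Z^2.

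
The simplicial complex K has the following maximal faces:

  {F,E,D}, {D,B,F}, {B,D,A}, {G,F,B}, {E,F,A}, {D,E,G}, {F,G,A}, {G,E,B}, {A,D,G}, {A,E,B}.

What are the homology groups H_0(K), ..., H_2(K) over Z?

H_0 ≅ Z,  H_1 ≅ Z/2,  H_2 = 0.

Take the total order A < B < D < E < F < G on the vertex set. Then K (dimension 2) consists of the simplices:

  0-simplices (6): A, B, D, E, F, G
  1-simplices (15): AB, AD, AE, AF, AG, BD, BE, BF, BG, DE, DF, DG, EF, EG, FG
  2-simplices (10): ABD, ABE, ADG, AEF, AFG, BDF, BEG, BFG, DEF, DEG

so the chain groups are C_0 ≅ Z^6, C_1 ≅ Z^15, C_2 ≅ Z^10.

Boundary ∂_1: C_1 → C_0 is given by ∂[p,q] = [q] − [p]. For instance
  ∂DE = E − D.
As a 6×15 matrix over Z this has rank 5, with invariant factors (1,1,1,1,1).

The boundary map ∂_2: C_2 → C_1 sends each 2-simplex [p,q,r] to [q,r] − [p,r] + [p,q]. For instance
  ∂BEG = EG − BG + BE,
  ∂AEF = EF − AF + AE.
As a 15×10 matrix over Z this has rank 10, with invariant factors (1,1,1,1,1,1,1,1,1,2).

Reading off H_k = ker ∂_k / im ∂_{k+1}:

  H_0: rank C_0 − rank ∂_1 = 6 − 5 = 1, and the invariant factors of ∂_1 are all 1, so H_0 ≅ Z.
  H_1: rank ker ∂_1 − rank ∂_2 = (15 − 5) − 10 = 0, and ∂_2 has invariant factor 2 > 1, so H_1 ≅ Z/2.
  H_2: rank ker ∂_2 − rank ∂_3 = (10 − 10) − 0 = 0, and there is no ∂_3, so H_2 ≅ 0.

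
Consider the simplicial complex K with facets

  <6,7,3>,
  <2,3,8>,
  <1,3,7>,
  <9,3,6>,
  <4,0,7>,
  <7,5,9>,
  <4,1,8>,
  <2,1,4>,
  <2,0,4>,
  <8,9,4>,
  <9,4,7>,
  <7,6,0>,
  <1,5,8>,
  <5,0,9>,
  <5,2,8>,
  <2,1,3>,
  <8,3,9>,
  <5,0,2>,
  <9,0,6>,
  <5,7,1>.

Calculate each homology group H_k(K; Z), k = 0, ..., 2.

Order the vertices as 0 < 1 < 2 < 3 < 4 < 5 < 6 < 7 < 8 < 9. Listing each simplex with vertices in this order, K has dimension 2 with simplices:

  0-simplices (10): [0], [1], [2], [3], [4], [5], [6], [7], [8], [9]
  1-simplices (30): (30 of them)
  2-simplices (20): (20 of them)

Hence C_0 ≅ Z^10, C_1 ≅ Z^30, C_2 ≅ Z^20.

The boundary map ∂_1: C_1 → C_0 is given by ∂[p,q] = [q] − [p].
As a 10×30 matrix over Z this has rank 9, with invariant factors (1,1,1,1,1,1,1,1,1).

The boundary map ∂_2: C_2 → C_1 sends each 2-simplex [p,q,r] to [q,r] − [p,r] + [p,q]. For instance
  ∂[0,5,9] = [5,9] − [0,9] + [0,5],
  ∂[1,2,4] = [2,4] − [1,4] + [1,2].
As a 30×20 matrix over Z this has rank 20, with invariant factors (1,1,1,1,1,1,1,1,1,1,1,1,1,1,1,1,1,1,1,2).

Computing H_k = (kernel of ∂_k) / (image of ∂_{k+1}):

  H_0: rank C_0 − rank ∂_1 = 10 − 9 = 1, and the invariant factors of ∂_1 are all 1, so H_0 ≅ Z.
  H_1: rank ker ∂_1 − rank ∂_2 = (30 − 9) − 20 = 1, and ∂_2 has invariant factor 2 > 1, so H_1 ≅ Z ⊕ Z/2.
  H_2: rank ker ∂_2 − rank ∂_3 = (20 − 20) − 0 = 0, and there is no ∂_3, so H_2 ≅ 0.

As a check, the Euler characteristic is 10 − 30 + 20 = 0, which agrees with 1 − 1 + 0 = 0.
(K is a triangulation of the Klein bottle.)

H_0 ≅ Z,  H_1 ≅ Z ⊕ Z/2,  H_2 = 0.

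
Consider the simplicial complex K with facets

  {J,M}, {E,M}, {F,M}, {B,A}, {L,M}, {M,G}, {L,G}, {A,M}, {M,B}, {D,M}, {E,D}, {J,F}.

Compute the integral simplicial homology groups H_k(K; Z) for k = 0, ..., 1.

K has 9 vertices, 12 edges.
rank ∂_0 = 0, rank ∂_1 = 8 ⇒ b_0 = 9 − 0 − 8 = 1; all invariant factors of ∂_1 are 1 so no torsion. So H_0 ≅ Z.
rank ∂_1 = 8, rank ∂_2 = 0 ⇒ b_1 = 12 − 8 − 0 = 4. So H_1 ≅ Z^4.

H_0 ≅ Z,  H_1 ≅ Z^4.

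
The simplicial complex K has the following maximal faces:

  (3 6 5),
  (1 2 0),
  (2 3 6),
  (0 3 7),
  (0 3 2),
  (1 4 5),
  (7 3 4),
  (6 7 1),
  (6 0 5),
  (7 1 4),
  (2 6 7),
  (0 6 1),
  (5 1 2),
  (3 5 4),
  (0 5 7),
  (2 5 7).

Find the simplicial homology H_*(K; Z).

H_0 = Z,  H_1 = Z^2,  H_2 = Z.

Fix the vertex order 0 < 1 < 2 < 3 < 4 < 5 < 6 < 7 and write every simplex with vertices in increasing order. Then dim K = 2 and the simplices of K are:

  0-simplices (8): [0], [1], [2], [3], [4], [5], [6], [7]
  1-simplices (24): (24 of them)
  2-simplices (16): [0,1,2], [0,1,6], [0,2,3], [0,3,7], [0,5,6], [0,5,7], [1,2,5], [1,4,5], [1,4,7], [1,6,7], [2,3,6], [2,5,7], [2,6,7], [3,4,5], [3,4,7], [3,5,6]

so the chain groups are C_0 ≅ Z^8, C_1 ≅ Z^24, C_2 ≅ Z^16.

∂_1: C_1 → C_0 sends each edge [p,q] (with p < q) to q − p.
The 8×24 boundary matrix has rank 7 and Smith normal form diag(1,1,1,1,1,1,1).

The boundary map ∂_2: C_2 → C_1 sends each 2-simplex [p,q,r] to [q,r] − [p,r] + [p,q]. For instance
  ∂[2,3,6] = [3,6] − [2,6] + [2,3],
  ∂[0,1,6] = [1,6] − [0,6] + [0,1].
This gives a 24×16 integer matrix of rank 15; reducing to Smith normal form yields diagonal entries (1,1,1,1,1,1,1,1,1,1,1,1,1,1,1).

From H_k ≅ ker(∂_k) / im(∂_{k+1}) we obtain:

  H_0: rank C_0 − rank ∂_1 = 8 − 7 = 1, and the invariant factors of ∂_1 are all 1, so H_0 = Z.
  H_1: rank ker ∂_1 − rank ∂_2 = (24 − 7) − 15 = 2, and the invariant factors of ∂_2 are all 1, so H_1 = Z^2.
  H_2: rank ker ∂_2 − rank ∂_3 = (16 − 15) − 0 = 1, and there is no ∂_3, so H_2 = Z.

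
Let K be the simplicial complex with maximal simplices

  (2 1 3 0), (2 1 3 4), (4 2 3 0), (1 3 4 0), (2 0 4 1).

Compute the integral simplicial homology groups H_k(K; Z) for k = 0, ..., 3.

Order the vertices as 0 < 1 < 2 < 3 < 4. Listing each simplex with vertices in this order, K has dimension 3 with simplices:

  0-simplices (5): [0], [1], [2], [3], [4]
  1-simplices (10): [0,1], [0,2], [0,3], [0,4], [1,2], [1,3], [1,4], [2,3], [2,4], [3,4]
  2-simplices (10): [0,1,2], [0,1,3], [0,1,4], [0,2,3], [0,2,4], [0,3,4], [1,2,3], [1,2,4], [1,3,4], [2,3,4]
  3-simplices (5): [0,1,2,3], [0,1,2,4], [0,1,3,4], [0,2,3,4], [1,2,3,4]

Hence C_0 ≅ Z^5, C_1 ≅ Z^10, C_2 ≅ Z^10, C_3 ≅ Z^5.

The boundary map ∂_1: C_1 → C_0 is given by ∂[p,q] = [q] − [p].
The 5×10 boundary matrix has rank 4 and Smith normal form diag(1,1,1,1).

The boundary map ∂_2: C_2 → C_1 maps a triangle to the signed sum of its edges. For instance
  ∂[0,1,2] = [1,2] − [0,2] + [0,1],
  ∂[1,2,4] = [2,4] − [1,4] + [1,2].
As a 10×10 matrix over Z this has rank 6, with invariant factors (1,1,1,1,1,1).

Boundary ∂_3: C_3 → C_2 sends each 3-simplex σ to the alternating sum Σ_i (−1)^i (σ with its i-th vertex removed). For instance
  ∂[1,2,3,4] = [2,3,4] − [1,3,4] + [1,2,4] − [1,2,3],
  ∂[0,1,2,4] = [1,2,4] − [0,2,4] + [0,1,4] − [0,1,2].
This gives a 10×5 integer matrix of rank 4; reducing to Smith normal form yields diagonal entries (1,1,1,1).

Computing H_k = (kernel of ∂_k) / (image of ∂_{k+1}):

  H_0: rank C_0 − rank ∂_1 = 5 − 4 = 1, and the invariant factors of ∂_1 are all 1, so H_0 ≅ Z.
  H_1: rank ker ∂_1 − rank ∂_2 = (10 − 4) − 6 = 0, and the invariant factors of ∂_2 are all 1, so H_1 ≅ 0.
  H_2: rank ker ∂_2 − rank ∂_3 = (10 − 6) − 4 = 0, and the invariant factors of ∂_3 are all 1, so H_2 ≅ 0.
  H_3: rank ker ∂_3 − rank ∂_4 = (5 − 4) − 0 = 1, and there is no ∂_4, so H_3 ≅ Z.

As a check, the Euler characteristic is 5 − 10 + 10 − 5 = 0, which agrees with 1 − 0 + 0 − 1 = 0.
(K is a triangulation of the 3-sphere S^3.)

H_0 = Z,  H_1 = 0,  H_2 = 0,  H_3 = Z.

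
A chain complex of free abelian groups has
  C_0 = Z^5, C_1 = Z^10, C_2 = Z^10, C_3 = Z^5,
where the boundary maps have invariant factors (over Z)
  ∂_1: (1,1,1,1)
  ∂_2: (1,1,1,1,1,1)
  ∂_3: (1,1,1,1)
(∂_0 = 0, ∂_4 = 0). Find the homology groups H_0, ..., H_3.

H_0 ≅ Z,  H_1 = 0,  H_2 = 0,  H_3 ≅ Z.

H_0: b_0 = 5 − 0 − 4 = 1; torsion from ∂_1 factors > 1: none. So H_0 ≅ Z.
H_1: b_1 = 10 − 4 − 6 = 0; torsion from ∂_2 factors > 1: none. So H_1 ≅ 0.
H_2: b_2 = 10 − 6 − 4 = 0; torsion from ∂_3 factors > 1: none. So H_2 ≅ 0.
H_3: b_3 = 5 − 4 − 0 = 1; torsion from ∂_4 factors > 1: none. So H_3 ≅ Z.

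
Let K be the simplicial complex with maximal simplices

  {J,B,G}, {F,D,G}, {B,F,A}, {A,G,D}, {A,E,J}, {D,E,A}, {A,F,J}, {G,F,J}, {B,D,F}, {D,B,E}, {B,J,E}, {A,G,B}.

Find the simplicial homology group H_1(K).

H_1 ≅ Z/2.

K has 7 vertices, 18 edges, 12 triangles.
rank ∂_1 = 6, rank ∂_2 = 12 ⇒ b_1 = 18 − 6 − 12 = 0; ∂_2 has invariant factor(s) [2] giving torsion. So H_1 ≅ Z/2.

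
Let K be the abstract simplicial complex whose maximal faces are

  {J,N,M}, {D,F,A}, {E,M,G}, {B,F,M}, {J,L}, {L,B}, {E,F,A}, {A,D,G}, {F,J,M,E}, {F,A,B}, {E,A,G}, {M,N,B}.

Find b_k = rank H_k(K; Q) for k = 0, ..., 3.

b_0 = 1, b_1 = 1, b_2 = 0, b_3 = 0.

Fix the vertex order A < B < D < E < F < G < J < L < M < N and write every simplex with vertices in increasing order. Then dim K = 3 and the simplices of K are:

  0-simplices (10): A, B, D, E, F, G, J, L, M, N
  1-simplices (22): AB, AD, AE, AF, AG, BF, BL, BM, BN, DF, DG, EF, EG, EJ, EM, FJ, FM, GM, JL, JM, JN, MN
  2-simplices (13): ABF, ADF, ADG, AEF, AEG, BFM, BMN, EFJ, EFM, EGM, EJM, FJM, JMN
  3-simplices (1): EFJM

so the chain groups are C_0 ≅ Z^10, C_1 ≅ Z^22, C_2 ≅ Z^13, C_3 ≅ Z^1.

The boundary map ∂_1: C_1 → C_0 is given by ∂[p,q] = [q] − [p].
As a 10×22 matrix over Z this has rank 9, with invariant factors (1,1,1,1,1,1,1,1,1).

The boundary map ∂_2: C_2 → C_1 maps a triangle to the signed sum of its edges. For instance
  ∂AEF = EF − AF + AE,
  ∂EFJ = FJ − EJ + EF.
The resulting 22×13 matrix has rank 12, and its Smith normal form has invariant factors (1,1,1,1,1,1,1,1,1,1,1,1).

The boundary map ∂_3: C_3 → C_2 sends each 3-simplex σ to the alternating sum Σ_i (−1)^i (σ with its i-th vertex removed). For instance
  ∂EFJM = FJM − EJM + EFM − EFJ.
The resulting 13×1 matrix has rank 1, and its Smith normal form has invariant factors (1).

From H_k ≅ ker(∂_k) / im(∂_{k+1}) we obtain:

  H_0: rank C_0 − rank ∂_1 = 10 − 9 = 1, and the invariant factors of ∂_1 are all 1, so H_0 = Z.
  H_1: rank ker ∂_1 − rank ∂_2 = (22 − 9) − 12 = 1, and the invariant factors of ∂_2 are all 1, so H_1 = Z.
  H_2: rank ker ∂_2 − rank ∂_3 = (13 − 12) − 1 = 0, and the invariant factors of ∂_3 are all 1, so H_2 = 0.
  H_3: rank ker ∂_3 − rank ∂_4 = (1 − 1) − 0 = 0, and there is no ∂_4, so H_3 = 0.

Hence the Betti numbers are b_0 = 1, b_1 = 1, b_2 = 0, b_3 = 0.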